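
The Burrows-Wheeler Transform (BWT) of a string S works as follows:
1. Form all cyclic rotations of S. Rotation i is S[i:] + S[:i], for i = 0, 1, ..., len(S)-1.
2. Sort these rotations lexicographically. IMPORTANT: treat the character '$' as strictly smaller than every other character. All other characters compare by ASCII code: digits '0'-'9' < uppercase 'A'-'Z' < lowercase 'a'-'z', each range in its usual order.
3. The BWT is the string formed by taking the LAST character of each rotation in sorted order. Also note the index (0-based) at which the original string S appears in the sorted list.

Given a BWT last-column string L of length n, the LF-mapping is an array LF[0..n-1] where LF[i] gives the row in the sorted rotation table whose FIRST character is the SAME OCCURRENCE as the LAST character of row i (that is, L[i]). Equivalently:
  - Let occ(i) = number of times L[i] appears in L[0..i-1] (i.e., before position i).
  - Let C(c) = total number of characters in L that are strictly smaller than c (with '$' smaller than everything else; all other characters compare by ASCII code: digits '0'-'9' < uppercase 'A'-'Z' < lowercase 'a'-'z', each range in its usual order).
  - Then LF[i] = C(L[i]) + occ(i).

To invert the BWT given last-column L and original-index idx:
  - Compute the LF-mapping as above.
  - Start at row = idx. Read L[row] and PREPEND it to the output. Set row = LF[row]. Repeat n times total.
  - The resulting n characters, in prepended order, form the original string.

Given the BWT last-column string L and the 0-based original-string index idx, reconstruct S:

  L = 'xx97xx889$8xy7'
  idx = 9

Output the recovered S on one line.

LF mapping: 8 9 6 1 10 11 3 4 7 0 5 12 13 2
Walk LF starting at row 9, prepending L[row]:
  step 1: row=9, L[9]='$', prepend. Next row=LF[9]=0
  step 2: row=0, L[0]='x', prepend. Next row=LF[0]=8
  step 3: row=8, L[8]='9', prepend. Next row=LF[8]=7
  step 4: row=7, L[7]='8', prepend. Next row=LF[7]=4
  step 5: row=4, L[4]='x', prepend. Next row=LF[4]=10
  step 6: row=10, L[10]='8', prepend. Next row=LF[10]=5
  step 7: row=5, L[5]='x', prepend. Next row=LF[5]=11
  step 8: row=11, L[11]='x', prepend. Next row=LF[11]=12
  step 9: row=12, L[12]='y', prepend. Next row=LF[12]=13
  step 10: row=13, L[13]='7', prepend. Next row=LF[13]=2
  step 11: row=2, L[2]='9', prepend. Next row=LF[2]=6
  step 12: row=6, L[6]='8', prepend. Next row=LF[6]=3
  step 13: row=3, L[3]='7', prepend. Next row=LF[3]=1
  step 14: row=1, L[1]='x', prepend. Next row=LF[1]=9
Reversed output: x7897yxx8x89x$

Answer: x7897yxx8x89x$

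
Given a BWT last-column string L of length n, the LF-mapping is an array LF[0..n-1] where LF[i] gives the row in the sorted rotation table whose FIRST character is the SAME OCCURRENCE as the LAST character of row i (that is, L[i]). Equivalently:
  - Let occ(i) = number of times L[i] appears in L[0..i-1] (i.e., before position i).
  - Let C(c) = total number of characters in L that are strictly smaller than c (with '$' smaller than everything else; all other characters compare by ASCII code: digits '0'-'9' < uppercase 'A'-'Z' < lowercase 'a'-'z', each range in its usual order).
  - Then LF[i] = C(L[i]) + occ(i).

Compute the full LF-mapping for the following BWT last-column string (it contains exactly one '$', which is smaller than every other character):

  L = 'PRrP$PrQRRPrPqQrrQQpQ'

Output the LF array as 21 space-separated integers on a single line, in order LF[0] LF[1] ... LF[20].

Char counts: '$':1, 'P':5, 'Q':5, 'R':3, 'p':1, 'q':1, 'r':5
C (first-col start): C('$')=0, C('P')=1, C('Q')=6, C('R')=11, C('p')=14, C('q')=15, C('r')=16
L[0]='P': occ=0, LF[0]=C('P')+0=1+0=1
L[1]='R': occ=0, LF[1]=C('R')+0=11+0=11
L[2]='r': occ=0, LF[2]=C('r')+0=16+0=16
L[3]='P': occ=1, LF[3]=C('P')+1=1+1=2
L[4]='$': occ=0, LF[4]=C('$')+0=0+0=0
L[5]='P': occ=2, LF[5]=C('P')+2=1+2=3
L[6]='r': occ=1, LF[6]=C('r')+1=16+1=17
L[7]='Q': occ=0, LF[7]=C('Q')+0=6+0=6
L[8]='R': occ=1, LF[8]=C('R')+1=11+1=12
L[9]='R': occ=2, LF[9]=C('R')+2=11+2=13
L[10]='P': occ=3, LF[10]=C('P')+3=1+3=4
L[11]='r': occ=2, LF[11]=C('r')+2=16+2=18
L[12]='P': occ=4, LF[12]=C('P')+4=1+4=5
L[13]='q': occ=0, LF[13]=C('q')+0=15+0=15
L[14]='Q': occ=1, LF[14]=C('Q')+1=6+1=7
L[15]='r': occ=3, LF[15]=C('r')+3=16+3=19
L[16]='r': occ=4, LF[16]=C('r')+4=16+4=20
L[17]='Q': occ=2, LF[17]=C('Q')+2=6+2=8
L[18]='Q': occ=3, LF[18]=C('Q')+3=6+3=9
L[19]='p': occ=0, LF[19]=C('p')+0=14+0=14
L[20]='Q': occ=4, LF[20]=C('Q')+4=6+4=10

Answer: 1 11 16 2 0 3 17 6 12 13 4 18 5 15 7 19 20 8 9 14 10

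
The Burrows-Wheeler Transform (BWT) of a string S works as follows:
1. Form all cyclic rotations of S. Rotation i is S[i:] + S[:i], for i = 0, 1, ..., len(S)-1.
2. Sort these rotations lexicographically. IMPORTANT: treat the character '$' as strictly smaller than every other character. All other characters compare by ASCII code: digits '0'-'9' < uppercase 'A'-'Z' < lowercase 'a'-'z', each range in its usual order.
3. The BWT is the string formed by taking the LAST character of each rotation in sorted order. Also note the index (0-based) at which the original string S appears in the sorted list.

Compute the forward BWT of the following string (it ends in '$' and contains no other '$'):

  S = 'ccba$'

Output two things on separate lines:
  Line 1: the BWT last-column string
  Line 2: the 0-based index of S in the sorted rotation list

All 5 rotations (rotation i = S[i:]+S[:i]):
  rot[0] = ccba$
  rot[1] = cba$c
  rot[2] = ba$cc
  rot[3] = a$ccb
  rot[4] = $ccba
Sorted (with $ < everything):
  sorted[0] = $ccba  (last char: 'a')
  sorted[1] = a$ccb  (last char: 'b')
  sorted[2] = ba$cc  (last char: 'c')
  sorted[3] = cba$c  (last char: 'c')
  sorted[4] = ccba$  (last char: '$')
Last column: abcc$
Original string S is at sorted index 4

Answer: abcc$
4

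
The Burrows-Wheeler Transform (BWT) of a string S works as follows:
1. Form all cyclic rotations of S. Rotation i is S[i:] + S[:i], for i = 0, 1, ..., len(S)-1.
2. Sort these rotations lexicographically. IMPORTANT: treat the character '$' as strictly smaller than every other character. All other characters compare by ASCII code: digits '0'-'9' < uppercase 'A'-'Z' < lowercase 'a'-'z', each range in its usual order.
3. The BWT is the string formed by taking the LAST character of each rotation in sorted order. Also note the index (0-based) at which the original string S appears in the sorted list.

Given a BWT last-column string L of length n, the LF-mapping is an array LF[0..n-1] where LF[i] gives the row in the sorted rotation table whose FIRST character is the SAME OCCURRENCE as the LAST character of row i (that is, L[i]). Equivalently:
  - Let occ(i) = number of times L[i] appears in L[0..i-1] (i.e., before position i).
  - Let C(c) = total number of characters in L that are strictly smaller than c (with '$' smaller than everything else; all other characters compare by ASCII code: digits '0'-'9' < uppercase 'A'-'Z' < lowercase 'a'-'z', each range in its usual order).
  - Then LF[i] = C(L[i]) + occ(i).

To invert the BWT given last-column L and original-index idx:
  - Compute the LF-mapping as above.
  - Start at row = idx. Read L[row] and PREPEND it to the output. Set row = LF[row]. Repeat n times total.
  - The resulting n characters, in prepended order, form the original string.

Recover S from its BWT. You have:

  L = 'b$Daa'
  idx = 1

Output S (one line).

Answer: Daab$

Derivation:
LF mapping: 4 0 1 2 3
Walk LF starting at row 1, prepending L[row]:
  step 1: row=1, L[1]='$', prepend. Next row=LF[1]=0
  step 2: row=0, L[0]='b', prepend. Next row=LF[0]=4
  step 3: row=4, L[4]='a', prepend. Next row=LF[4]=3
  step 4: row=3, L[3]='a', prepend. Next row=LF[3]=2
  step 5: row=2, L[2]='D', prepend. Next row=LF[2]=1
Reversed output: Daab$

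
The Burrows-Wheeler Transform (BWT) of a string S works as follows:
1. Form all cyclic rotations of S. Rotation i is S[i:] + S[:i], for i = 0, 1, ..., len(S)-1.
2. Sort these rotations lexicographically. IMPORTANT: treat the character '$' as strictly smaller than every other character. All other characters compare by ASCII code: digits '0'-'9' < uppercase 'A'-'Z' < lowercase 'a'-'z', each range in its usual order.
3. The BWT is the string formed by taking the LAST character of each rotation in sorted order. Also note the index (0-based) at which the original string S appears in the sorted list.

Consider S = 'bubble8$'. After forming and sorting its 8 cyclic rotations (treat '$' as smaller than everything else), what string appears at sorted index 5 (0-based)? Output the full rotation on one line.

Answer: e8$bubbl

Derivation:
All 8 rotations (rotation i = S[i:]+S[:i]):
  rot[0] = bubble8$
  rot[1] = ubble8$b
  rot[2] = bble8$bu
  rot[3] = ble8$bub
  rot[4] = le8$bubb
  rot[5] = e8$bubbl
  rot[6] = 8$bubble
  rot[7] = $bubble8
Sorted (with $ < everything):
  sorted[0] = $bubble8
  sorted[1] = 8$bubble
  sorted[2] = bble8$bu
  sorted[3] = ble8$bub
  sorted[4] = bubble8$
  sorted[5] = e8$bubbl
  sorted[6] = le8$bubb
  sorted[7] = ubble8$b
sorted[5] = e8$bubbl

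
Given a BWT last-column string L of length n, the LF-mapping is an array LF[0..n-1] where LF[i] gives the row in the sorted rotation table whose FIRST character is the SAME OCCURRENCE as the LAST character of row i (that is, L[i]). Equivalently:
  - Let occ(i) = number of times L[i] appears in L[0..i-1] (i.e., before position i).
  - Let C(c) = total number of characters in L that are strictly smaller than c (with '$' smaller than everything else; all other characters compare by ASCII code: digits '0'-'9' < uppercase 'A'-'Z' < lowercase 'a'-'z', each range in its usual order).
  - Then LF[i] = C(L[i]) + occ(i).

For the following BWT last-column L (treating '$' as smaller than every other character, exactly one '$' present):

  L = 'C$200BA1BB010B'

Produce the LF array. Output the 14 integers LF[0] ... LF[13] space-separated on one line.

Char counts: '$':1, '0':4, '1':2, '2':1, 'A':1, 'B':4, 'C':1
C (first-col start): C('$')=0, C('0')=1, C('1')=5, C('2')=7, C('A')=8, C('B')=9, C('C')=13
L[0]='C': occ=0, LF[0]=C('C')+0=13+0=13
L[1]='$': occ=0, LF[1]=C('$')+0=0+0=0
L[2]='2': occ=0, LF[2]=C('2')+0=7+0=7
L[3]='0': occ=0, LF[3]=C('0')+0=1+0=1
L[4]='0': occ=1, LF[4]=C('0')+1=1+1=2
L[5]='B': occ=0, LF[5]=C('B')+0=9+0=9
L[6]='A': occ=0, LF[6]=C('A')+0=8+0=8
L[7]='1': occ=0, LF[7]=C('1')+0=5+0=5
L[8]='B': occ=1, LF[8]=C('B')+1=9+1=10
L[9]='B': occ=2, LF[9]=C('B')+2=9+2=11
L[10]='0': occ=2, LF[10]=C('0')+2=1+2=3
L[11]='1': occ=1, LF[11]=C('1')+1=5+1=6
L[12]='0': occ=3, LF[12]=C('0')+3=1+3=4
L[13]='B': occ=3, LF[13]=C('B')+3=9+3=12

Answer: 13 0 7 1 2 9 8 5 10 11 3 6 4 12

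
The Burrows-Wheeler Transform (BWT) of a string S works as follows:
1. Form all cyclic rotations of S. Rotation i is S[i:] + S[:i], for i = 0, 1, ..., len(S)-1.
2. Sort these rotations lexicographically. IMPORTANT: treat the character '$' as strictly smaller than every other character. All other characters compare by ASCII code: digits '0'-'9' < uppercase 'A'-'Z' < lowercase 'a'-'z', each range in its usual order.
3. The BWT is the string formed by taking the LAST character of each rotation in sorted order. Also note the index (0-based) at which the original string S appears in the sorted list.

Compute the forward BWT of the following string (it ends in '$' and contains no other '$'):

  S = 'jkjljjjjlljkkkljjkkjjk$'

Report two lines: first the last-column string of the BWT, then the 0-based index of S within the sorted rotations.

Answer: kljkljj$jlkjjkjjjkkjklj
7

Derivation:
All 23 rotations (rotation i = S[i:]+S[:i]):
  rot[0] = jkjljjjjlljkkkljjkkjjk$
  rot[1] = kjljjjjlljkkkljjkkjjk$j
  rot[2] = jljjjjlljkkkljjkkjjk$jk
  rot[3] = ljjjjlljkkkljjkkjjk$jkj
  rot[4] = jjjjlljkkkljjkkjjk$jkjl
  rot[5] = jjjlljkkkljjkkjjk$jkjlj
  rot[6] = jjlljkkkljjkkjjk$jkjljj
  rot[7] = jlljkkkljjkkjjk$jkjljjj
  rot[8] = lljkkkljjkkjjk$jkjljjjj
  rot[9] = ljkkkljjkkjjk$jkjljjjjl
  rot[10] = jkkkljjkkjjk$jkjljjjjll
  rot[11] = kkkljjkkjjk$jkjljjjjllj
  rot[12] = kkljjkkjjk$jkjljjjjlljk
  rot[13] = kljjkkjjk$jkjljjjjlljkk
  rot[14] = ljjkkjjk$jkjljjjjlljkkk
  rot[15] = jjkkjjk$jkjljjjjlljkkkl
  rot[16] = jkkjjk$jkjljjjjlljkkklj
  rot[17] = kkjjk$jkjljjjjlljkkkljj
  rot[18] = kjjk$jkjljjjjlljkkkljjk
  rot[19] = jjk$jkjljjjjlljkkkljjkk
  rot[20] = jk$jkjljjjjlljkkkljjkkj
  rot[21] = k$jkjljjjjlljkkkljjkkjj
  rot[22] = $jkjljjjjlljkkkljjkkjjk
Sorted (with $ < everything):
  sorted[0] = $jkjljjjjlljkkkljjkkjjk  (last char: 'k')
  sorted[1] = jjjjlljkkkljjkkjjk$jkjl  (last char: 'l')
  sorted[2] = jjjlljkkkljjkkjjk$jkjlj  (last char: 'j')
  sorted[3] = jjk$jkjljjjjlljkkkljjkk  (last char: 'k')
  sorted[4] = jjkkjjk$jkjljjjjlljkkkl  (last char: 'l')
  sorted[5] = jjlljkkkljjkkjjk$jkjljj  (last char: 'j')
  sorted[6] = jk$jkjljjjjlljkkkljjkkj  (last char: 'j')
  sorted[7] = jkjljjjjlljkkkljjkkjjk$  (last char: '$')
  sorted[8] = jkkjjk$jkjljjjjlljkkklj  (last char: 'j')
  sorted[9] = jkkkljjkkjjk$jkjljjjjll  (last char: 'l')
  sorted[10] = jljjjjlljkkkljjkkjjk$jk  (last char: 'k')
  sorted[11] = jlljkkkljjkkjjk$jkjljjj  (last char: 'j')
  sorted[12] = k$jkjljjjjlljkkkljjkkjj  (last char: 'j')
  sorted[13] = kjjk$jkjljjjjlljkkkljjk  (last char: 'k')
  sorted[14] = kjljjjjlljkkkljjkkjjk$j  (last char: 'j')
  sorted[15] = kkjjk$jkjljjjjlljkkkljj  (last char: 'j')
  sorted[16] = kkkljjkkjjk$jkjljjjjllj  (last char: 'j')
  sorted[17] = kkljjkkjjk$jkjljjjjlljk  (last char: 'k')
  sorted[18] = kljjkkjjk$jkjljjjjlljkk  (last char: 'k')
  sorted[19] = ljjjjlljkkkljjkkjjk$jkj  (last char: 'j')
  sorted[20] = ljjkkjjk$jkjljjjjlljkkk  (last char: 'k')
  sorted[21] = ljkkkljjkkjjk$jkjljjjjl  (last char: 'l')
  sorted[22] = lljkkkljjkkjjk$jkjljjjj  (last char: 'j')
Last column: kljkljj$jlkjjkjjjkkjklj
Original string S is at sorted index 7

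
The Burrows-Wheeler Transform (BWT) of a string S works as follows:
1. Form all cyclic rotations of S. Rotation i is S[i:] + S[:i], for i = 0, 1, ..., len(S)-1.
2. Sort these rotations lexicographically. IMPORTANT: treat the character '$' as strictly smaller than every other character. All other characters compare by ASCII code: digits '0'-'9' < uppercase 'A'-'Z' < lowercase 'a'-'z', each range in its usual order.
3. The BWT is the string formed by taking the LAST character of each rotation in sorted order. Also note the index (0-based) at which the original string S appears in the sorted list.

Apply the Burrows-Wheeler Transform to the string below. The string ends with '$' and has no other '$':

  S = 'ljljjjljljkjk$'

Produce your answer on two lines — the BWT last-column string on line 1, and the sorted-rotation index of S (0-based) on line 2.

Answer: kljkllljjjjj$j
12

Derivation:
All 14 rotations (rotation i = S[i:]+S[:i]):
  rot[0] = ljljjjljljkjk$
  rot[1] = jljjjljljkjk$l
  rot[2] = ljjjljljkjk$lj
  rot[3] = jjjljljkjk$ljl
  rot[4] = jjljljkjk$ljlj
  rot[5] = jljljkjk$ljljj
  rot[6] = ljljkjk$ljljjj
  rot[7] = jljkjk$ljljjjl
  rot[8] = ljkjk$ljljjjlj
  rot[9] = jkjk$ljljjjljl
  rot[10] = kjk$ljljjjljlj
  rot[11] = jk$ljljjjljljk
  rot[12] = k$ljljjjljljkj
  rot[13] = $ljljjjljljkjk
Sorted (with $ < everything):
  sorted[0] = $ljljjjljljkjk  (last char: 'k')
  sorted[1] = jjjljljkjk$ljl  (last char: 'l')
  sorted[2] = jjljljkjk$ljlj  (last char: 'j')
  sorted[3] = jk$ljljjjljljk  (last char: 'k')
  sorted[4] = jkjk$ljljjjljl  (last char: 'l')
  sorted[5] = jljjjljljkjk$l  (last char: 'l')
  sorted[6] = jljkjk$ljljjjl  (last char: 'l')
  sorted[7] = jljljkjk$ljljj  (last char: 'j')
  sorted[8] = k$ljljjjljljkj  (last char: 'j')
  sorted[9] = kjk$ljljjjljlj  (last char: 'j')
  sorted[10] = ljjjljljkjk$lj  (last char: 'j')
  sorted[11] = ljkjk$ljljjjlj  (last char: 'j')
  sorted[12] = ljljjjljljkjk$  (last char: '$')
  sorted[13] = ljljkjk$ljljjj  (last char: 'j')
Last column: kljkllljjjjj$j
Original string S is at sorted index 12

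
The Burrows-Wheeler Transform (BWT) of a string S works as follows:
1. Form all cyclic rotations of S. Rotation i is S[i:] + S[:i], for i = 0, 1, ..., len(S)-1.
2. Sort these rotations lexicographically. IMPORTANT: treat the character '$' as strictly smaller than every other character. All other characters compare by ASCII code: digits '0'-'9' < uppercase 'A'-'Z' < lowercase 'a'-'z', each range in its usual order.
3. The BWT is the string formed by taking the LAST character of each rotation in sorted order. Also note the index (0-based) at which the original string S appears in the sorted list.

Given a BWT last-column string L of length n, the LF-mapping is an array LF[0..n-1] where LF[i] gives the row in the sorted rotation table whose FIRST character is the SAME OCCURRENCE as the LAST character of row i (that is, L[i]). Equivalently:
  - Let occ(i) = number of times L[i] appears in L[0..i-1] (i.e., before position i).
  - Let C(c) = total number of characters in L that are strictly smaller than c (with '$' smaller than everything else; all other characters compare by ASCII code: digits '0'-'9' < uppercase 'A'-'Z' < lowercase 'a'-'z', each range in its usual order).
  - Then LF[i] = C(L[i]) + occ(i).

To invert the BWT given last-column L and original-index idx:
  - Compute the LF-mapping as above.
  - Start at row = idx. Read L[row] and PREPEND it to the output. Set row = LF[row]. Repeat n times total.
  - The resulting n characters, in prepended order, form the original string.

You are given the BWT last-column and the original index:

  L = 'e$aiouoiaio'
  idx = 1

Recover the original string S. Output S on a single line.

Answer: aaoiouioie$

Derivation:
LF mapping: 3 0 1 4 7 10 8 5 2 6 9
Walk LF starting at row 1, prepending L[row]:
  step 1: row=1, L[1]='$', prepend. Next row=LF[1]=0
  step 2: row=0, L[0]='e', prepend. Next row=LF[0]=3
  step 3: row=3, L[3]='i', prepend. Next row=LF[3]=4
  step 4: row=4, L[4]='o', prepend. Next row=LF[4]=7
  step 5: row=7, L[7]='i', prepend. Next row=LF[7]=5
  step 6: row=5, L[5]='u', prepend. Next row=LF[5]=10
  step 7: row=10, L[10]='o', prepend. Next row=LF[10]=9
  step 8: row=9, L[9]='i', prepend. Next row=LF[9]=6
  step 9: row=6, L[6]='o', prepend. Next row=LF[6]=8
  step 10: row=8, L[8]='a', prepend. Next row=LF[8]=2
  step 11: row=2, L[2]='a', prepend. Next row=LF[2]=1
Reversed output: aaoiouioie$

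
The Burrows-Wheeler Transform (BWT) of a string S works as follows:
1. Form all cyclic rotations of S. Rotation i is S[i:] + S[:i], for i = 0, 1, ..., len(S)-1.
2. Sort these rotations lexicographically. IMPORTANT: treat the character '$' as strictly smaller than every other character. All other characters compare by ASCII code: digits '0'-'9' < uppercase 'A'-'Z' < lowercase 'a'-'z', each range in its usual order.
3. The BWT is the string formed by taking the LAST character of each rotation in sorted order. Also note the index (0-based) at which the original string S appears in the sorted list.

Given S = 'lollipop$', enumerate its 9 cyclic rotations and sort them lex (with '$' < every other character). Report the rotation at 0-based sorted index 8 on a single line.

All 9 rotations (rotation i = S[i:]+S[:i]):
  rot[0] = lollipop$
  rot[1] = ollipop$l
  rot[2] = llipop$lo
  rot[3] = lipop$lol
  rot[4] = ipop$loll
  rot[5] = pop$lolli
  rot[6] = op$lollip
  rot[7] = p$lollipo
  rot[8] = $lollipop
Sorted (with $ < everything):
  sorted[0] = $lollipop
  sorted[1] = ipop$loll
  sorted[2] = lipop$lol
  sorted[3] = llipop$lo
  sorted[4] = lollipop$
  sorted[5] = ollipop$l
  sorted[6] = op$lollip
  sorted[7] = p$lollipo
  sorted[8] = pop$lolli
sorted[8] = pop$lolli

Answer: pop$lolli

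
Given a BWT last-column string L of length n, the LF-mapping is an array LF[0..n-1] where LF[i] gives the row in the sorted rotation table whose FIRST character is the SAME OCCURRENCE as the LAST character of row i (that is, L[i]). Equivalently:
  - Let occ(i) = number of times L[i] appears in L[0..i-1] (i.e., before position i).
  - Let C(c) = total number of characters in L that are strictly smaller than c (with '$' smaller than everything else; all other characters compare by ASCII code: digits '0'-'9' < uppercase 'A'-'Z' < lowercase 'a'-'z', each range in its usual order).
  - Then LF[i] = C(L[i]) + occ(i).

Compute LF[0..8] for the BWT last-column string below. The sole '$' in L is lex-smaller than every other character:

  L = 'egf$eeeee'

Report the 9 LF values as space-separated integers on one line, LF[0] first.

Char counts: '$':1, 'e':6, 'f':1, 'g':1
C (first-col start): C('$')=0, C('e')=1, C('f')=7, C('g')=8
L[0]='e': occ=0, LF[0]=C('e')+0=1+0=1
L[1]='g': occ=0, LF[1]=C('g')+0=8+0=8
L[2]='f': occ=0, LF[2]=C('f')+0=7+0=7
L[3]='$': occ=0, LF[3]=C('$')+0=0+0=0
L[4]='e': occ=1, LF[4]=C('e')+1=1+1=2
L[5]='e': occ=2, LF[5]=C('e')+2=1+2=3
L[6]='e': occ=3, LF[6]=C('e')+3=1+3=4
L[7]='e': occ=4, LF[7]=C('e')+4=1+4=5
L[8]='e': occ=5, LF[8]=C('e')+5=1+5=6

Answer: 1 8 7 0 2 3 4 5 6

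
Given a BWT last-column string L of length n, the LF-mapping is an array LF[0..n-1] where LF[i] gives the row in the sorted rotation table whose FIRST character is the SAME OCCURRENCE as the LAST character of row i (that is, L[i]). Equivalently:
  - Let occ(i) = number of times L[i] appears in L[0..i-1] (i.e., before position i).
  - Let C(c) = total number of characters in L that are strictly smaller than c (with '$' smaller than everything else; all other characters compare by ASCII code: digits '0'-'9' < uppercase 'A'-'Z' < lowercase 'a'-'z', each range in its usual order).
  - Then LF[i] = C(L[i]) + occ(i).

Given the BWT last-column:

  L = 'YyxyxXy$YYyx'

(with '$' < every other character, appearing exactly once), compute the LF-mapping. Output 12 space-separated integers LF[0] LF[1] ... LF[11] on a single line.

Answer: 2 8 5 9 6 1 10 0 3 4 11 7

Derivation:
Char counts: '$':1, 'X':1, 'Y':3, 'x':3, 'y':4
C (first-col start): C('$')=0, C('X')=1, C('Y')=2, C('x')=5, C('y')=8
L[0]='Y': occ=0, LF[0]=C('Y')+0=2+0=2
L[1]='y': occ=0, LF[1]=C('y')+0=8+0=8
L[2]='x': occ=0, LF[2]=C('x')+0=5+0=5
L[3]='y': occ=1, LF[3]=C('y')+1=8+1=9
L[4]='x': occ=1, LF[4]=C('x')+1=5+1=6
L[5]='X': occ=0, LF[5]=C('X')+0=1+0=1
L[6]='y': occ=2, LF[6]=C('y')+2=8+2=10
L[7]='$': occ=0, LF[7]=C('$')+0=0+0=0
L[8]='Y': occ=1, LF[8]=C('Y')+1=2+1=3
L[9]='Y': occ=2, LF[9]=C('Y')+2=2+2=4
L[10]='y': occ=3, LF[10]=C('y')+3=8+3=11
L[11]='x': occ=2, LF[11]=C('x')+2=5+2=7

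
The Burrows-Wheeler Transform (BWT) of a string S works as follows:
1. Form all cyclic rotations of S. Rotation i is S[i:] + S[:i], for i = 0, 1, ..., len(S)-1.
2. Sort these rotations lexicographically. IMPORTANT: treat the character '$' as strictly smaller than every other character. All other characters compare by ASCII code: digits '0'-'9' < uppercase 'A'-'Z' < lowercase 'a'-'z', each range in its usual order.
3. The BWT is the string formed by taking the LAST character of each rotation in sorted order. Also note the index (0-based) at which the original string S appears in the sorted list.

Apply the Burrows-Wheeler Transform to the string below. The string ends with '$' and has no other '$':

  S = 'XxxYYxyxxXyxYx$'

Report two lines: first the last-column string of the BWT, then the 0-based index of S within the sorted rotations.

All 15 rotations (rotation i = S[i:]+S[:i]):
  rot[0] = XxxYYxyxxXyxYx$
  rot[1] = xxYYxyxxXyxYx$X
  rot[2] = xYYxyxxXyxYx$Xx
  rot[3] = YYxyxxXyxYx$Xxx
  rot[4] = YxyxxXyxYx$XxxY
  rot[5] = xyxxXyxYx$XxxYY
  rot[6] = yxxXyxYx$XxxYYx
  rot[7] = xxXyxYx$XxxYYxy
  rot[8] = xXyxYx$XxxYYxyx
  rot[9] = XyxYx$XxxYYxyxx
  rot[10] = yxYx$XxxYYxyxxX
  rot[11] = xYx$XxxYYxyxxXy
  rot[12] = Yx$XxxYYxyxxXyx
  rot[13] = x$XxxYYxyxxXyxY
  rot[14] = $XxxYYxyxxXyxYx
Sorted (with $ < everything):
  sorted[0] = $XxxYYxyxxXyxYx  (last char: 'x')
  sorted[1] = XxxYYxyxxXyxYx$  (last char: '$')
  sorted[2] = XyxYx$XxxYYxyxx  (last char: 'x')
  sorted[3] = YYxyxxXyxYx$Xxx  (last char: 'x')
  sorted[4] = Yx$XxxYYxyxxXyx  (last char: 'x')
  sorted[5] = YxyxxXyxYx$XxxY  (last char: 'Y')
  sorted[6] = x$XxxYYxyxxXyxY  (last char: 'Y')
  sorted[7] = xXyxYx$XxxYYxyx  (last char: 'x')
  sorted[8] = xYYxyxxXyxYx$Xx  (last char: 'x')
  sorted[9] = xYx$XxxYYxyxxXy  (last char: 'y')
  sorted[10] = xxXyxYx$XxxYYxy  (last char: 'y')
  sorted[11] = xxYYxyxxXyxYx$X  (last char: 'X')
  sorted[12] = xyxxXyxYx$XxxYY  (last char: 'Y')
  sorted[13] = yxYx$XxxYYxyxxX  (last char: 'X')
  sorted[14] = yxxXyxYx$XxxYYx  (last char: 'x')
Last column: x$xxxYYxxyyXYXx
Original string S is at sorted index 1

Answer: x$xxxYYxxyyXYXx
1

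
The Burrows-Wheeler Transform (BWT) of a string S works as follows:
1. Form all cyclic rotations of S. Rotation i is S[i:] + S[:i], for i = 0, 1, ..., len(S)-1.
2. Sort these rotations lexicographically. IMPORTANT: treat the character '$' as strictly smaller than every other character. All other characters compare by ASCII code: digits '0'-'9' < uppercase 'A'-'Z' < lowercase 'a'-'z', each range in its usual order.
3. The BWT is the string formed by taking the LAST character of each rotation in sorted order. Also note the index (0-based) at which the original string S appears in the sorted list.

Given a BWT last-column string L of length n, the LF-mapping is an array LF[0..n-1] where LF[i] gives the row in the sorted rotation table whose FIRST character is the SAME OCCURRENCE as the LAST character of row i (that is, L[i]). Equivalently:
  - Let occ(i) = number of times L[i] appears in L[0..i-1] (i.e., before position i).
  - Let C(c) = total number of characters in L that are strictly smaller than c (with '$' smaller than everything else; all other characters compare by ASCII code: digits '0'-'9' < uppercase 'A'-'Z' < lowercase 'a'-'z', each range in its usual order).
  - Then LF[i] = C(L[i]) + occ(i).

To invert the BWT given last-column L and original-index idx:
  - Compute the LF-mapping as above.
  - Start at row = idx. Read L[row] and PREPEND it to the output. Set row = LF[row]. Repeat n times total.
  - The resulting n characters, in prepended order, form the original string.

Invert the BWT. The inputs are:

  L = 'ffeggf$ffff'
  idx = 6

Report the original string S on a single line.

LF mapping: 2 3 1 9 10 4 0 5 6 7 8
Walk LF starting at row 6, prepending L[row]:
  step 1: row=6, L[6]='$', prepend. Next row=LF[6]=0
  step 2: row=0, L[0]='f', prepend. Next row=LF[0]=2
  step 3: row=2, L[2]='e', prepend. Next row=LF[2]=1
  step 4: row=1, L[1]='f', prepend. Next row=LF[1]=3
  step 5: row=3, L[3]='g', prepend. Next row=LF[3]=9
  step 6: row=9, L[9]='f', prepend. Next row=LF[9]=7
  step 7: row=7, L[7]='f', prepend. Next row=LF[7]=5
  step 8: row=5, L[5]='f', prepend. Next row=LF[5]=4
  step 9: row=4, L[4]='g', prepend. Next row=LF[4]=10
  step 10: row=10, L[10]='f', prepend. Next row=LF[10]=8
  step 11: row=8, L[8]='f', prepend. Next row=LF[8]=6
Reversed output: ffgfffgfef$

Answer: ffgfffgfef$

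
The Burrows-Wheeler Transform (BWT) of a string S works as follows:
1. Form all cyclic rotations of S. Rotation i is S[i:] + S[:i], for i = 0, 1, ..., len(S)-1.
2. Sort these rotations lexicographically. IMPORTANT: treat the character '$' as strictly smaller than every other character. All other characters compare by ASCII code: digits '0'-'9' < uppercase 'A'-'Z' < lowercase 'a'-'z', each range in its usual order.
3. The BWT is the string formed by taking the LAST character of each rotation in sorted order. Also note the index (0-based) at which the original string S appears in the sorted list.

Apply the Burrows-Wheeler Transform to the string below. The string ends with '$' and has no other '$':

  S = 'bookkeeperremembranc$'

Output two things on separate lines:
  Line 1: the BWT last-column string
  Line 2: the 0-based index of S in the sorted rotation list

Answer: cr$mnkmrepkoeeaobebre
2

Derivation:
All 21 rotations (rotation i = S[i:]+S[:i]):
  rot[0] = bookkeeperremembranc$
  rot[1] = ookkeeperremembranc$b
  rot[2] = okkeeperremembranc$bo
  rot[3] = kkeeperremembranc$boo
  rot[4] = keeperremembranc$book
  rot[5] = eeperremembranc$bookk
  rot[6] = eperremembranc$bookke
  rot[7] = perremembranc$bookkee
  rot[8] = erremembranc$bookkeep
  rot[9] = rremembranc$bookkeepe
  rot[10] = remembranc$bookkeeper
  rot[11] = emembranc$bookkeeperr
  rot[12] = membranc$bookkeeperre
  rot[13] = embranc$bookkeeperrem
  rot[14] = mbranc$bookkeeperreme
  rot[15] = branc$bookkeeperremem
  rot[16] = ranc$bookkeeperrememb
  rot[17] = anc$bookkeeperremembr
  rot[18] = nc$bookkeeperremembra
  rot[19] = c$bookkeeperremembran
  rot[20] = $bookkeeperremembranc
Sorted (with $ < everything):
  sorted[0] = $bookkeeperremembranc  (last char: 'c')
  sorted[1] = anc$bookkeeperremembr  (last char: 'r')
  sorted[2] = bookkeeperremembranc$  (last char: '$')
  sorted[3] = branc$bookkeeperremem  (last char: 'm')
  sorted[4] = c$bookkeeperremembran  (last char: 'n')
  sorted[5] = eeperremembranc$bookk  (last char: 'k')
  sorted[6] = embranc$bookkeeperrem  (last char: 'm')
  sorted[7] = emembranc$bookkeeperr  (last char: 'r')
  sorted[8] = eperremembranc$bookke  (last char: 'e')
  sorted[9] = erremembranc$bookkeep  (last char: 'p')
  sorted[10] = keeperremembranc$book  (last char: 'k')
  sorted[11] = kkeeperremembranc$boo  (last char: 'o')
  sorted[12] = mbranc$bookkeeperreme  (last char: 'e')
  sorted[13] = membranc$bookkeeperre  (last char: 'e')
  sorted[14] = nc$bookkeeperremembra  (last char: 'a')
  sorted[15] = okkeeperremembranc$bo  (last char: 'o')
  sorted[16] = ookkeeperremembranc$b  (last char: 'b')
  sorted[17] = perremembranc$bookkee  (last char: 'e')
  sorted[18] = ranc$bookkeeperrememb  (last char: 'b')
  sorted[19] = remembranc$bookkeeper  (last char: 'r')
  sorted[20] = rremembranc$bookkeepe  (last char: 'e')
Last column: cr$mnkmrepkoeeaobebre
Original string S is at sorted index 2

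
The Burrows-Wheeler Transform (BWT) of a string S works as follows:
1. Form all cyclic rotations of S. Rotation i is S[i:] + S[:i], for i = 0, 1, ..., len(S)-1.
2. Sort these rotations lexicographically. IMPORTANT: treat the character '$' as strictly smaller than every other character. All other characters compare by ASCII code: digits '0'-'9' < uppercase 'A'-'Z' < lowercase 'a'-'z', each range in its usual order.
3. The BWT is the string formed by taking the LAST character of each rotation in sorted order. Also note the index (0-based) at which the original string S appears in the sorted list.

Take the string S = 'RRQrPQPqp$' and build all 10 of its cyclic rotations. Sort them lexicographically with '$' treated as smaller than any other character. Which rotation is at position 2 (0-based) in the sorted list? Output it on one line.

All 10 rotations (rotation i = S[i:]+S[:i]):
  rot[0] = RRQrPQPqp$
  rot[1] = RQrPQPqp$R
  rot[2] = QrPQPqp$RR
  rot[3] = rPQPqp$RRQ
  rot[4] = PQPqp$RRQr
  rot[5] = QPqp$RRQrP
  rot[6] = Pqp$RRQrPQ
  rot[7] = qp$RRQrPQP
  rot[8] = p$RRQrPQPq
  rot[9] = $RRQrPQPqp
Sorted (with $ < everything):
  sorted[0] = $RRQrPQPqp
  sorted[1] = PQPqp$RRQr
  sorted[2] = Pqp$RRQrPQ
  sorted[3] = QPqp$RRQrP
  sorted[4] = QrPQPqp$RR
  sorted[5] = RQrPQPqp$R
  sorted[6] = RRQrPQPqp$
  sorted[7] = p$RRQrPQPq
  sorted[8] = qp$RRQrPQP
  sorted[9] = rPQPqp$RRQ
sorted[2] = Pqp$RRQrPQ

Answer: Pqp$RRQrPQ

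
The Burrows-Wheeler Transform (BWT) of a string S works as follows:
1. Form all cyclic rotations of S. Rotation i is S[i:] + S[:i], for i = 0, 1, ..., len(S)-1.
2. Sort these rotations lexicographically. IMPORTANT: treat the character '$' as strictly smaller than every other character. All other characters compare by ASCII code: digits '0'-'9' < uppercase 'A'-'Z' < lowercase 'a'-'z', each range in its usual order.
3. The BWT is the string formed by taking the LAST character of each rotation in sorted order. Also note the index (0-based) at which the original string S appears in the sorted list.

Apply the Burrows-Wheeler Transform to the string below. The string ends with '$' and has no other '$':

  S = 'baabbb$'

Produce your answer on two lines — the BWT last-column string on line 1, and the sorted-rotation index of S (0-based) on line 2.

All 7 rotations (rotation i = S[i:]+S[:i]):
  rot[0] = baabbb$
  rot[1] = aabbb$b
  rot[2] = abbb$ba
  rot[3] = bbb$baa
  rot[4] = bb$baab
  rot[5] = b$baabb
  rot[6] = $baabbb
Sorted (with $ < everything):
  sorted[0] = $baabbb  (last char: 'b')
  sorted[1] = aabbb$b  (last char: 'b')
  sorted[2] = abbb$ba  (last char: 'a')
  sorted[3] = b$baabb  (last char: 'b')
  sorted[4] = baabbb$  (last char: '$')
  sorted[5] = bb$baab  (last char: 'b')
  sorted[6] = bbb$baa  (last char: 'a')
Last column: bbab$ba
Original string S is at sorted index 4

Answer: bbab$ba
4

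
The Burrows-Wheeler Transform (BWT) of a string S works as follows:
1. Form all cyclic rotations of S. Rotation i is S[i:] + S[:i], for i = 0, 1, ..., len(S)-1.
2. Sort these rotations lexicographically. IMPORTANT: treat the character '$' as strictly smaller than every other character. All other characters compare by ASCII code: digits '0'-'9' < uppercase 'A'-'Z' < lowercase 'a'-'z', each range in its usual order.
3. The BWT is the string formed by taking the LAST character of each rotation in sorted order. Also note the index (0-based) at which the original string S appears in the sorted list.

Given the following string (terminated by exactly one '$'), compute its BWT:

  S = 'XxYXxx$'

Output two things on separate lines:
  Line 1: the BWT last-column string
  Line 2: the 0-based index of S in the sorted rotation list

Answer: x$YxxXX
1

Derivation:
All 7 rotations (rotation i = S[i:]+S[:i]):
  rot[0] = XxYXxx$
  rot[1] = xYXxx$X
  rot[2] = YXxx$Xx
  rot[3] = Xxx$XxY
  rot[4] = xx$XxYX
  rot[5] = x$XxYXx
  rot[6] = $XxYXxx
Sorted (with $ < everything):
  sorted[0] = $XxYXxx  (last char: 'x')
  sorted[1] = XxYXxx$  (last char: '$')
  sorted[2] = Xxx$XxY  (last char: 'Y')
  sorted[3] = YXxx$Xx  (last char: 'x')
  sorted[4] = x$XxYXx  (last char: 'x')
  sorted[5] = xYXxx$X  (last char: 'X')
  sorted[6] = xx$XxYX  (last char: 'X')
Last column: x$YxxXX
Original string S is at sorted index 1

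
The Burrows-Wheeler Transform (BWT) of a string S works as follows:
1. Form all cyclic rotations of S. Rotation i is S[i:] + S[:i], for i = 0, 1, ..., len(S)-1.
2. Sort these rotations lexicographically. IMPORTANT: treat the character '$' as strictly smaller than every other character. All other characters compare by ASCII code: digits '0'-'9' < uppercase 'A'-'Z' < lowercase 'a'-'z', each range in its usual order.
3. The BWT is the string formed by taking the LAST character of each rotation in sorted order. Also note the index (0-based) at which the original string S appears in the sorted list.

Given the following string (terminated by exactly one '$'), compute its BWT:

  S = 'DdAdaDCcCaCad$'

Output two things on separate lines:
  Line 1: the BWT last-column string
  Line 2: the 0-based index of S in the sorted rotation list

All 14 rotations (rotation i = S[i:]+S[:i]):
  rot[0] = DdAdaDCcCaCad$
  rot[1] = dAdaDCcCaCad$D
  rot[2] = AdaDCcCaCad$Dd
  rot[3] = daDCcCaCad$DdA
  rot[4] = aDCcCaCad$DdAd
  rot[5] = DCcCaCad$DdAda
  rot[6] = CcCaCad$DdAdaD
  rot[7] = cCaCad$DdAdaDC
  rot[8] = CaCad$DdAdaDCc
  rot[9] = aCad$DdAdaDCcC
  rot[10] = Cad$DdAdaDCcCa
  rot[11] = ad$DdAdaDCcCaC
  rot[12] = d$DdAdaDCcCaCa
  rot[13] = $DdAdaDCcCaCad
Sorted (with $ < everything):
  sorted[0] = $DdAdaDCcCaCad  (last char: 'd')
  sorted[1] = AdaDCcCaCad$Dd  (last char: 'd')
  sorted[2] = CaCad$DdAdaDCc  (last char: 'c')
  sorted[3] = Cad$DdAdaDCcCa  (last char: 'a')
  sorted[4] = CcCaCad$DdAdaD  (last char: 'D')
  sorted[5] = DCcCaCad$DdAda  (last char: 'a')
  sorted[6] = DdAdaDCcCaCad$  (last char: '$')
  sorted[7] = aCad$DdAdaDCcC  (last char: 'C')
  sorted[8] = aDCcCaCad$DdAd  (last char: 'd')
  sorted[9] = ad$DdAdaDCcCaC  (last char: 'C')
  sorted[10] = cCaCad$DdAdaDC  (last char: 'C')
  sorted[11] = d$DdAdaDCcCaCa  (last char: 'a')
  sorted[12] = dAdaDCcCaCad$D  (last char: 'D')
  sorted[13] = daDCcCaCad$DdA  (last char: 'A')
Last column: ddcaDa$CdCCaDA
Original string S is at sorted index 6

Answer: ddcaDa$CdCCaDA
6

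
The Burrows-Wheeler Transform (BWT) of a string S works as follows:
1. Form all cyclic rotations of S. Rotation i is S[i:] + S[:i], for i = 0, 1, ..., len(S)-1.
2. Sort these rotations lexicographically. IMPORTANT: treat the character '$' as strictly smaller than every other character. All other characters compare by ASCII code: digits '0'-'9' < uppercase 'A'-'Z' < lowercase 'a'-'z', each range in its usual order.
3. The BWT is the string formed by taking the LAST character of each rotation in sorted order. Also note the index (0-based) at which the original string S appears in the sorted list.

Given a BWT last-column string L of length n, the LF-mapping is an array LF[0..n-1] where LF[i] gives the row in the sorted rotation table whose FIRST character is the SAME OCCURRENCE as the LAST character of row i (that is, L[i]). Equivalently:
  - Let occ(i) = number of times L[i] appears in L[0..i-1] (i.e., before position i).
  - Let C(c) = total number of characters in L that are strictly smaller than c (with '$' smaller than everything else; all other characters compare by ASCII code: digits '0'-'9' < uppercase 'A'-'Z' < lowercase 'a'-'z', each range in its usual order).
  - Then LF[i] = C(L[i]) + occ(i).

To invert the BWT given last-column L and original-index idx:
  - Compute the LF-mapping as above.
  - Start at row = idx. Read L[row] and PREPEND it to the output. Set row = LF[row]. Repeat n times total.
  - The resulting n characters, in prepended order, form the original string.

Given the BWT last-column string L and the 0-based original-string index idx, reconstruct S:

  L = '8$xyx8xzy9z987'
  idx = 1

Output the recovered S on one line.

LF mapping: 2 0 7 10 8 3 9 12 11 5 13 6 4 1
Walk LF starting at row 1, prepending L[row]:
  step 1: row=1, L[1]='$', prepend. Next row=LF[1]=0
  step 2: row=0, L[0]='8', prepend. Next row=LF[0]=2
  step 3: row=2, L[2]='x', prepend. Next row=LF[2]=7
  step 4: row=7, L[7]='z', prepend. Next row=LF[7]=12
  step 5: row=12, L[12]='8', prepend. Next row=LF[12]=4
  step 6: row=4, L[4]='x', prepend. Next row=LF[4]=8
  step 7: row=8, L[8]='y', prepend. Next row=LF[8]=11
  step 8: row=11, L[11]='9', prepend. Next row=LF[11]=6
  step 9: row=6, L[6]='x', prepend. Next row=LF[6]=9
  step 10: row=9, L[9]='9', prepend. Next row=LF[9]=5
  step 11: row=5, L[5]='8', prepend. Next row=LF[5]=3
  step 12: row=3, L[3]='y', prepend. Next row=LF[3]=10
  step 13: row=10, L[10]='z', prepend. Next row=LF[10]=13
  step 14: row=13, L[13]='7', prepend. Next row=LF[13]=1
Reversed output: 7zy89x9yx8zx8$

Answer: 7zy89x9yx8zx8$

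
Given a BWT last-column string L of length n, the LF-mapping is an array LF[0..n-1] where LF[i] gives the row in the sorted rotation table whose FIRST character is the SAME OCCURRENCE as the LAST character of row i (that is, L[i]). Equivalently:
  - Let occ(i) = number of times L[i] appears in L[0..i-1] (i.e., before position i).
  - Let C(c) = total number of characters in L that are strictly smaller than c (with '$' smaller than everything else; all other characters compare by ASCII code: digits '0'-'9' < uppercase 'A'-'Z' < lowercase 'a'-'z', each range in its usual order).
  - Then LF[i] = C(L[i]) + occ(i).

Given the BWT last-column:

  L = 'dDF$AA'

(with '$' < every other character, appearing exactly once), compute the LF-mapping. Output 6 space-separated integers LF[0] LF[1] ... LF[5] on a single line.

Answer: 5 3 4 0 1 2

Derivation:
Char counts: '$':1, 'A':2, 'D':1, 'F':1, 'd':1
C (first-col start): C('$')=0, C('A')=1, C('D')=3, C('F')=4, C('d')=5
L[0]='d': occ=0, LF[0]=C('d')+0=5+0=5
L[1]='D': occ=0, LF[1]=C('D')+0=3+0=3
L[2]='F': occ=0, LF[2]=C('F')+0=4+0=4
L[3]='$': occ=0, LF[3]=C('$')+0=0+0=0
L[4]='A': occ=0, LF[4]=C('A')+0=1+0=1
L[5]='A': occ=1, LF[5]=C('A')+1=1+1=2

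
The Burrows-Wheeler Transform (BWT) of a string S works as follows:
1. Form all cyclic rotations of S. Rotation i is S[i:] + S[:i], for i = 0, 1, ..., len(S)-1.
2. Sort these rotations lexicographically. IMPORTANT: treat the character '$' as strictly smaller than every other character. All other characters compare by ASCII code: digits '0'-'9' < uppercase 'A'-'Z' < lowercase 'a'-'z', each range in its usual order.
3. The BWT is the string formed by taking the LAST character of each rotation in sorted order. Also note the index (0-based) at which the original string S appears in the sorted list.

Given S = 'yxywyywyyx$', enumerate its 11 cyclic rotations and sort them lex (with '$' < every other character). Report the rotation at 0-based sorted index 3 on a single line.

All 11 rotations (rotation i = S[i:]+S[:i]):
  rot[0] = yxywyywyyx$
  rot[1] = xywyywyyx$y
  rot[2] = ywyywyyx$yx
  rot[3] = wyywyyx$yxy
  rot[4] = yywyyx$yxyw
  rot[5] = ywyyx$yxywy
  rot[6] = wyyx$yxywyy
  rot[7] = yyx$yxywyyw
  rot[8] = yx$yxywyywy
  rot[9] = x$yxywyywyy
  rot[10] = $yxywyywyyx
Sorted (with $ < everything):
  sorted[0] = $yxywyywyyx
  sorted[1] = wyywyyx$yxy
  sorted[2] = wyyx$yxywyy
  sorted[3] = x$yxywyywyy
  sorted[4] = xywyywyyx$y
  sorted[5] = ywyywyyx$yx
  sorted[6] = ywyyx$yxywy
  sorted[7] = yx$yxywyywy
  sorted[8] = yxywyywyyx$
  sorted[9] = yywyyx$yxyw
  sorted[10] = yyx$yxywyyw
sorted[3] = x$yxywyywyy

Answer: x$yxywyywyy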